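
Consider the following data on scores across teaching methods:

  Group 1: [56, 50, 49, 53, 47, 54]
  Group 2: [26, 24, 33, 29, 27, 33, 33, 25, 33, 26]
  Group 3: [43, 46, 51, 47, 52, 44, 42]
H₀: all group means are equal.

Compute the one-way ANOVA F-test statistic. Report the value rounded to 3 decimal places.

Group means [51.50, 28.90, 46.43], grand mean 40.130
SSB = Σnᵢ(x̄ᵢ−x̄)² = 2314.494; SSW = ΣΣ(x−x̄ᵢ)² = 274.114
MSB = 2314.494/2 = 1157.2472; MSW = 274.114/20 = 13.7057
F = MSB/MSW = 84.4354
df = (2, 20)

test statistic = 84.435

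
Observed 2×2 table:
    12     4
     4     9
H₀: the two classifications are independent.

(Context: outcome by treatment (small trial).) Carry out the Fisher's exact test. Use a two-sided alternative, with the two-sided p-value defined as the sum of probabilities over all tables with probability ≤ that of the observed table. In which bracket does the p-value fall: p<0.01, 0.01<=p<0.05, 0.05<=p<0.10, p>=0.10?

Margins: r₁=16, r₂=13, c₁=16, c₂=13, n=29
p_obs = C(16,12)·C(13,4)/C(29,16); sum pmf over tables with pmf ≤ p_obs
p-value (two-sided) = 0.02705
→ bracket: 0.01<=p<0.05

p-value bracket: 0.01<=p<0.05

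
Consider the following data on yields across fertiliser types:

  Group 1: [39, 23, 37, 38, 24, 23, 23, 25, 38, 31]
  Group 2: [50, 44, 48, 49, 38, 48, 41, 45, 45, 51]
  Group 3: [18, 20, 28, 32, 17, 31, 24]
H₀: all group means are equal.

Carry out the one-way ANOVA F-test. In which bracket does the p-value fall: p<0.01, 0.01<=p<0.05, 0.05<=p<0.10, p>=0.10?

Group means [30.10, 45.90, 24.29], grand mean 34.444
SSB = Σnᵢ(x̄ᵢ−x̄)² = 2223.438; SSW = ΣΣ(x−x̄ᵢ)² = 849.229
MSB = 2223.438/2 = 1111.7190; MSW = 849.229/24 = 35.3845
F = MSB/MSW = 31.4182
df = (2, 24)
p-value (upper-tail) = 0.00000
→ bracket: p<0.01

p-value bracket: p<0.01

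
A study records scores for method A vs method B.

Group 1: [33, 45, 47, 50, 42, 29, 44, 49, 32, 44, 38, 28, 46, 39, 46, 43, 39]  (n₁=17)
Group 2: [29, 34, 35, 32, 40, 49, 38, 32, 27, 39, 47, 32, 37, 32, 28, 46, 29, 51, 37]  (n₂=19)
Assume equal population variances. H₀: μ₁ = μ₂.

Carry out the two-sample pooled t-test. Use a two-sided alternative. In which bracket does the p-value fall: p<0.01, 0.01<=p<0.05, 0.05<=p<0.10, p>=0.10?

x̄₁=40.824, s₁=6.821, n₁=17
x̄₂=36.526, s₂=7.275, n₂=19
s_p² = [16·6.821² + 18·7.275²]/34 = 49.9179
SE = √(s_p²·(1/17+1/19)) = 2.3587
t = (40.824−36.526)/2.3587 = 1.8218
df = 34
p-value (two-sided) = 0.07729
→ bracket: 0.05<=p<0.10

p-value bracket: 0.05<=p<0.10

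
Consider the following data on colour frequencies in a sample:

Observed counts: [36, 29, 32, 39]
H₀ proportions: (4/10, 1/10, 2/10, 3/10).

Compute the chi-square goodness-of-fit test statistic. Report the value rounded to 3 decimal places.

test statistic = 24.588

n = 136; E_i = n·p_i = [54.40, 13.60, 27.20, 40.80]
χ² = (36−54.40)²/54.40 + (29−13.60)²/13.60 + (32−27.20)²/27.20 + (39−40.80)²/40.80 = 24.5882
df = 3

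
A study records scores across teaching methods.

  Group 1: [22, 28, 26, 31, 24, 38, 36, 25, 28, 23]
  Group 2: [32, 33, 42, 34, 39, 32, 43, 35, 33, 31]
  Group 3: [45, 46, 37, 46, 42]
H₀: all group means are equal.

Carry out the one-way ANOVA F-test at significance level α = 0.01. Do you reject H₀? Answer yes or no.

reject H₀: yes

Group means [28.10, 35.40, 43.20], grand mean 34.040
SSB = Σnᵢ(x̄ᵢ−x̄)² = 790.860; SSW = ΣΣ(x−x̄ᵢ)² = 492.100
MSB = 790.860/2 = 395.4300; MSW = 492.100/22 = 22.3682
F = MSB/MSW = 17.6782
df = (2, 22)
p-value (upper-tail) = 0.00003
At α=0.01: p < α → reject H₀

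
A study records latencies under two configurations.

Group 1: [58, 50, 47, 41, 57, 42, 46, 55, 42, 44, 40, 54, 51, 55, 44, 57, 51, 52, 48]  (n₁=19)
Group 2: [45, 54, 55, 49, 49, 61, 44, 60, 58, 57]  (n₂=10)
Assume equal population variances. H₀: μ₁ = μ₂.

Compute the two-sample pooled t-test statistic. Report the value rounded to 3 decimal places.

x̄₁=49.158, s₁=5.919, n₁=19
x̄₂=53.200, s₂=6.106, n₂=10
s_p² = [18·5.919² + 9·6.106²]/27 = 35.7825
SE = √(s_p²·(1/19+1/10)) = 2.3370
t = (49.158−53.200)/2.3370 = -1.7296
df = 27

test statistic = -1.730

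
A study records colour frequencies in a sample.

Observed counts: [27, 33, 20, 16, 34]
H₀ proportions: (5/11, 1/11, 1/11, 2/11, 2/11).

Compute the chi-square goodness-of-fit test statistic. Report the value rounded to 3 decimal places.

test statistic = 68.068

n = 130; E_i = n·p_i = [59.09, 11.82, 11.82, 23.64, 23.64]
χ² = (27−59.09)²/59.09 + (33−11.82)²/11.82 + (20−11.82)²/11.82 + (16−23.64)²/23.64 + (34−23.64)²/23.64 = 68.0677
df = 4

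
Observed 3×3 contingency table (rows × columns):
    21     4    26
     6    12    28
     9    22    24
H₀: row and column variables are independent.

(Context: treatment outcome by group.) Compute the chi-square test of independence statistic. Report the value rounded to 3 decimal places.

test statistic = 22.460

Row totals [51, 46, 55], col totals [36, 38, 78], n=152
χ² = (21−12.08)²/12.08 + (4−12.75)²/12.75 + (26−26.17)²/26.17 + (6−10.89)²/10.89 + (12−11.50)²/11.50 + (28−23.61)²/23.61 + (9−13.03)²/13.03 + (22−13.75)²/13.75 + (24−28.22)²/28.22 = 22.4604
df = 4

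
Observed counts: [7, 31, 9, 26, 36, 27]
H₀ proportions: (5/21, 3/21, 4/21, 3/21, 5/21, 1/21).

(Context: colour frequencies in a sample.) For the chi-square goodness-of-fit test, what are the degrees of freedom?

df = k − 1 = 6 − 1 = 5

degrees of freedom = 5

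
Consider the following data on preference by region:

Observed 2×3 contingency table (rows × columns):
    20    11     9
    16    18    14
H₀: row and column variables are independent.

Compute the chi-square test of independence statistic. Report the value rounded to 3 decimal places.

test statistic = 2.515

Row totals [40, 48], col totals [36, 29, 23], n=88
χ² = (20−16.36)²/16.36 + (11−13.18)²/13.18 + (9−10.45)²/10.45 + (16−19.64)²/19.64 + (18−15.82)²/15.82 + (14−12.55)²/12.55 = 2.5146
df = 2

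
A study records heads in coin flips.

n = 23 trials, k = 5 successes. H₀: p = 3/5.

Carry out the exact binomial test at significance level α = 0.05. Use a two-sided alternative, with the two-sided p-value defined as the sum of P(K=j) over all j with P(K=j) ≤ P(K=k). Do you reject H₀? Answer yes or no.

reject H₀: yes

Exact binomial: n=23, k=5, p₀=3/5=0.6000
P(X=j) = C(n,j)·p₀^j·(1−p₀)^(n−j); p = Σ P(X=j) over j with P(X=j) ≤ P(X=5)
p-value (two-sided) = 0.00034
At α=0.05: p < α → reject H₀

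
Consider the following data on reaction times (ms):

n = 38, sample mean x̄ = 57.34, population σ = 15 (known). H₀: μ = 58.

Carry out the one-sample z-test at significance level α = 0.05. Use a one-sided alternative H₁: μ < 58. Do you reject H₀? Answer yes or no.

SE = σ/√n = 15/√38 = 2.4333
z = (x̄−μ₀)/SE = (57.34−58)/2.4333 = -0.2712
p-value (one-sided, H₁ less) = 0.39311
At α=0.05: p ≥ α → fail to reject H₀

reject H₀: no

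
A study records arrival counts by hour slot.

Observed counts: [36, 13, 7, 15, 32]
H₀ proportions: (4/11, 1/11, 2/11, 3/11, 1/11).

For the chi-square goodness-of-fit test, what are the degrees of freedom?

degrees of freedom = 4

df = k − 1 = 5 − 1 = 4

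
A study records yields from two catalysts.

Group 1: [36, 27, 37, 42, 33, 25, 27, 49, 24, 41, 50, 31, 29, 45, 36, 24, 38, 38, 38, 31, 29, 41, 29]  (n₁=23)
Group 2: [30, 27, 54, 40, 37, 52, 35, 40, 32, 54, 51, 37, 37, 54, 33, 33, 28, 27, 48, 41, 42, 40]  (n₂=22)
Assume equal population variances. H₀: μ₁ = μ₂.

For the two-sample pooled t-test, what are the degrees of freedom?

degrees of freedom = 43

df = n₁ + n₂ − 2 = 23 + 22 − 2 = 43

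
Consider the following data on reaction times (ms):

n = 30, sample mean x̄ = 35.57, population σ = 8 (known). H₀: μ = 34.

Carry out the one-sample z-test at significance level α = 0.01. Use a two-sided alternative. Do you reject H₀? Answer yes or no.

reject H₀: no

SE = σ/√n = 8/√30 = 1.4606
z = (x̄−μ₀)/SE = (35.57−34)/1.4606 = 1.0749
p-value (two-sided) = 0.28242
At α=0.01: p ≥ α → fail to reject H₀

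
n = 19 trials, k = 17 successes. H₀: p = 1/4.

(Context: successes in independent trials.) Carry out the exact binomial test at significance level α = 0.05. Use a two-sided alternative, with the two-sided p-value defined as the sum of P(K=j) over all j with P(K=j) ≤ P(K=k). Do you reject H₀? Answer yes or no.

reject H₀: yes

Exact binomial: n=19, k=17, p₀=1/4=0.2500
P(X=j) = C(n,j)·p₀^j·(1−p₀)^(n−j); p = Σ P(X=j) over j with P(X=j) ≤ P(X=17)
p-value (two-sided) = 0.00000
At α=0.05: p < α → reject H₀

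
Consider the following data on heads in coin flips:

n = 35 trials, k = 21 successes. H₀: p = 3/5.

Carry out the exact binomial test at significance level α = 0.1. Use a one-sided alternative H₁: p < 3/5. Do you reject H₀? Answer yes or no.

Exact binomial: n=35, k=21, p₀=3/5=0.6000
P(X≤21) from Σ C(n,i)·p₀^i·(1−p₀)^(n−i)
p-value (one-sided, H₁ less) = 0.56386
At α=0.1: p ≥ α → fail to reject H₀

reject H₀: no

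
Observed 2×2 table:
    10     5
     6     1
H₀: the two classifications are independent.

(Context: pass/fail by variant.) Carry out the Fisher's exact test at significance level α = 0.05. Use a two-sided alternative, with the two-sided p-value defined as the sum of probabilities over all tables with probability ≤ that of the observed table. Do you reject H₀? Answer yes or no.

Margins: r₁=15, r₂=7, c₁=16, c₂=6, n=22
p_obs = C(15,10)·C(7,6)/C(22,16); sum pmf over tables with pmf ≤ p_obs
p-value (two-sided) = 0.61582
At α=0.05: p ≥ α → fail to reject H₀

reject H₀: no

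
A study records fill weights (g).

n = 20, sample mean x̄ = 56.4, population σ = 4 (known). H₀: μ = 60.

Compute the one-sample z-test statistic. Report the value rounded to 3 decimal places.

SE = σ/√n = 4/√20 = 0.8944
z = (x̄−μ₀)/SE = (56.4−60)/0.8944 = -4.0249

test statistic = -4.025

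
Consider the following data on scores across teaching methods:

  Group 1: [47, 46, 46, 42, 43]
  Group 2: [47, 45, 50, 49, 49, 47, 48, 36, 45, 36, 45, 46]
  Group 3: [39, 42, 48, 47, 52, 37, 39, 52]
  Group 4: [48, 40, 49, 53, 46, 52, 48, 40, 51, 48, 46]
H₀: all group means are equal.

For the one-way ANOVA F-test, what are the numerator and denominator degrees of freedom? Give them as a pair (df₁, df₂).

k = 4 groups, N = 36 total
df = (k−1, N−k) = (4−1, 36−4) = (3, 32)

degrees of freedom = [3, 32]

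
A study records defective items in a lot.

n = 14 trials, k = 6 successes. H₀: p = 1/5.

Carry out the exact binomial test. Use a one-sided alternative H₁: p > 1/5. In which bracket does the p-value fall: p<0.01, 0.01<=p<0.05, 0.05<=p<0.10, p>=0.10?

Exact binomial: n=14, k=6, p₀=1/5=0.2000
P(X≥6) from Σ C(n,i)·p₀^i·(1−p₀)^(n−i)
p-value (one-sided, H₁ greater) = 0.04385
→ bracket: 0.01<=p<0.05

p-value bracket: 0.01<=p<0.05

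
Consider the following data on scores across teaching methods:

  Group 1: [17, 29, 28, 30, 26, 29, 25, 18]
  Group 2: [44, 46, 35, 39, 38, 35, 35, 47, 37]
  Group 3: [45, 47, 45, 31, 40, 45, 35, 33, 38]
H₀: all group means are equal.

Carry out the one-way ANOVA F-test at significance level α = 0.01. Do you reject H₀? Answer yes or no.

reject H₀: yes

Group means [25.25, 39.56, 39.89], grand mean 35.269
SSB = Σnᵢ(x̄ᵢ−x̄)² = 1160.504; SSW = ΣΣ(x−x̄ᵢ)² = 650.611
MSB = 1160.504/2 = 580.2521; MSW = 650.611/23 = 28.2874
F = MSB/MSW = 20.5127
df = (2, 23)
p-value (upper-tail) = 0.00001
At α=0.01: p < α → reject H₀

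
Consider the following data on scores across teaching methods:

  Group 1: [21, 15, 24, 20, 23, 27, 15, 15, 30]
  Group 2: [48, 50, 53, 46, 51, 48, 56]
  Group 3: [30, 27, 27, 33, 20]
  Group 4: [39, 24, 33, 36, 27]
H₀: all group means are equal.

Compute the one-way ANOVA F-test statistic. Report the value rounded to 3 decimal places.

test statistic = 46.299

Group means [21.11, 50.29, 27.40, 31.80], grand mean 32.231
SSB = Σnᵢ(x̄ᵢ−x̄)² = 3512.298; SSW = ΣΣ(x−x̄ᵢ)² = 556.317
MSB = 3512.298/3 = 1170.7660; MSW = 556.317/22 = 25.2872
F = MSB/MSW = 46.2988
df = (3, 22)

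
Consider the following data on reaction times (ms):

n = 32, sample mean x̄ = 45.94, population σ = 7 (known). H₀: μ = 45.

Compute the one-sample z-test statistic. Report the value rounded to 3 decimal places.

test statistic = 0.760

SE = σ/√n = 7/√32 = 1.2374
z = (x̄−μ₀)/SE = (45.94−45)/1.2374 = 0.7596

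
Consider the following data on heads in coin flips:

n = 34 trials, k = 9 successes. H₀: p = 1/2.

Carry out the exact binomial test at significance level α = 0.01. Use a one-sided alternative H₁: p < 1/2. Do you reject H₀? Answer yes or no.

reject H₀: yes

Exact binomial: n=34, k=9, p₀=1/2=0.5000
P(X≤9) from Σ C(n,i)·p₀^i·(1−p₀)^(n−i)
p-value (one-sided, H₁ less) = 0.00452
At α=0.01: p < α → reject H₀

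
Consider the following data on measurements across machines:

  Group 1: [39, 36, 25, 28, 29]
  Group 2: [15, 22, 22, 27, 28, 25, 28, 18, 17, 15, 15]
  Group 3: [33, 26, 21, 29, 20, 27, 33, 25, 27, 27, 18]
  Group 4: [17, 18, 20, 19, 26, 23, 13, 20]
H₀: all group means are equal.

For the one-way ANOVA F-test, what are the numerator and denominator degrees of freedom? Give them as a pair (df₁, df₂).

degrees of freedom = [3, 31]

k = 4 groups, N = 35 total
df = (k−1, N−k) = (4−1, 35−4) = (3, 31)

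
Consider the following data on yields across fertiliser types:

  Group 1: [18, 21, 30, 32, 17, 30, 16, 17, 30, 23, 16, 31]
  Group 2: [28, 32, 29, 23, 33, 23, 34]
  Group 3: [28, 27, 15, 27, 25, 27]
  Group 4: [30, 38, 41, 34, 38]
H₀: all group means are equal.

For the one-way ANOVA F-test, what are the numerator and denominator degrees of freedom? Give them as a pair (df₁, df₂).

degrees of freedom = [3, 26]

k = 4 groups, N = 30 total
df = (k−1, N−k) = (4−1, 30−4) = (3, 26)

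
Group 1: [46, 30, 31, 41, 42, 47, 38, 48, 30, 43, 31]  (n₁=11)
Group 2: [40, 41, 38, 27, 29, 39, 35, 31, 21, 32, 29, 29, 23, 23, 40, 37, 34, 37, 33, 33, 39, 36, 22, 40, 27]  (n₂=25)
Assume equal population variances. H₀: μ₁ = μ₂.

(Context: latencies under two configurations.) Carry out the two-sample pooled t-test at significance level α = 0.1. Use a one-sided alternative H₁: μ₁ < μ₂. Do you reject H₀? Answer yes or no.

reject H₀: no

x̄₁=38.818, s₁=7.167, n₁=11
x̄₂=32.600, s₂=6.258, n₂=25
s_p² = [10·7.167² + 24·6.258²]/34 = 42.7540
SE = √(s_p²·(1/11+1/25)) = 2.3658
t = (38.818−32.600)/2.3658 = 2.6284
df = 34
p-value (one-sided, H₁ less) = 0.99361
At α=0.1: p ≥ α → fail to reject H₀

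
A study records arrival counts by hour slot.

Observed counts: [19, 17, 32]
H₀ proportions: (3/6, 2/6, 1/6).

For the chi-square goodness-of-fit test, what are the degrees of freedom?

df = k − 1 = 3 − 1 = 2

degrees of freedom = 2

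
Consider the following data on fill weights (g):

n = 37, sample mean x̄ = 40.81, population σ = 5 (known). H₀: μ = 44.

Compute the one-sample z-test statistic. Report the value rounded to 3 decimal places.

SE = σ/√n = 5/√37 = 0.8220
z = (x̄−μ₀)/SE = (40.81−44)/0.8220 = -3.8808

test statistic = -3.881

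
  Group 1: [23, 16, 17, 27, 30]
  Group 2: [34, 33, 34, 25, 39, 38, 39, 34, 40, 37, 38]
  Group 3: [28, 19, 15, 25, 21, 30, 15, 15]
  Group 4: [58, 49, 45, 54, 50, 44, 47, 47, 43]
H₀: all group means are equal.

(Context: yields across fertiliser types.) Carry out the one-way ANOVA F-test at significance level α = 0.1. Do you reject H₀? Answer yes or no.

reject H₀: yes

Group means [22.60, 35.55, 21.00, 48.56], grand mean 33.606
SSB = Σnᵢ(x̄ᵢ−x̄)² = 3929.729; SSW = ΣΣ(x−x̄ᵢ)² = 780.149
MSB = 3929.729/3 = 1309.9098; MSW = 780.149/29 = 26.9017
F = MSB/MSW = 48.6924
df = (3, 29)
p-value (upper-tail) = 0.00000
At α=0.1: p < α → reject H₀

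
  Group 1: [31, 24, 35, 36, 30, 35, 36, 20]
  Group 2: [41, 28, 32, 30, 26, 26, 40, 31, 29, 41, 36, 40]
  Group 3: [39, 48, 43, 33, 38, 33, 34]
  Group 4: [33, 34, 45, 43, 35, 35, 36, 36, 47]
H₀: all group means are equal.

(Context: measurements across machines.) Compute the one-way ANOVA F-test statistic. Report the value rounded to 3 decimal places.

test statistic = 3.430

Group means [30.88, 33.33, 38.29, 38.22], grand mean 34.972
SSB = Σnᵢ(x̄ᵢ−x̄)² = 338.446; SSW = ΣΣ(x−x̄ᵢ)² = 1052.526
MSB = 338.446/3 = 112.8155; MSW = 1052.526/32 = 32.8914
F = MSB/MSW = 3.4299
df = (3, 32)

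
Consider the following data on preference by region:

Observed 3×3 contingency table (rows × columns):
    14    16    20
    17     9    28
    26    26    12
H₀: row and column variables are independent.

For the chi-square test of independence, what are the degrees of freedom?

degrees of freedom = 4

df = (r−1)(c−1) = (3−1)·(3−1) = 4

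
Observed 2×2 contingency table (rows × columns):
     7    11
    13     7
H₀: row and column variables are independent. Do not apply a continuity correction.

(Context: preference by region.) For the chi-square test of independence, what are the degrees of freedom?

df = (r−1)(c−1) = (2−1)·(2−1) = 1

degrees of freedom = 1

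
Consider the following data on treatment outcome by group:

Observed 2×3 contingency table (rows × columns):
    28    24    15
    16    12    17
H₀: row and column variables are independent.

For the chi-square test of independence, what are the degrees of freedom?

degrees of freedom = 2

df = (r−1)(c−1) = (2−1)·(3−1) = 2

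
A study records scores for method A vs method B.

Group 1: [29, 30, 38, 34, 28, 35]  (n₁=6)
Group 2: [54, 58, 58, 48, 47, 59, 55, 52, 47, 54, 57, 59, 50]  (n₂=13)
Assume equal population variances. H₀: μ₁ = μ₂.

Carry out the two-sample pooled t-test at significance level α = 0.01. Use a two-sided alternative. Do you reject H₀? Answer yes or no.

reject H₀: yes

x̄₁=32.333, s₁=3.933, n₁=6
x̄₂=53.692, s₂=4.516, n₂=13
s_p² = [5·3.933² + 12·4.516²]/17 = 18.9472
SE = √(s_p²·(1/6+1/13)) = 2.1483
t = (32.333−53.692)/2.1483 = -9.9421
df = 17
p-value (two-sided) = 0.00000
At α=0.01: p < α → reject H₀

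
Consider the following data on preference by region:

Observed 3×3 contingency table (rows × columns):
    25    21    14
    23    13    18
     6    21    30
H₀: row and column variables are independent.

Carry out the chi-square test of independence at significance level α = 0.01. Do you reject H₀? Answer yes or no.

Row totals [60, 54, 57], col totals [54, 55, 62], n=171
χ² = (25−18.95)²/18.95 + (21−19.30)²/19.30 + (14−21.75)²/21.75 + (23−17.05)²/17.05 + (13−17.37)²/17.37 + (18−19.58)²/19.58 + (6−18.00)²/18.00 + (21−18.33)²/18.33 + (30−20.67)²/20.67 = 20.7508
df = 4
p-value (upper-tail) = 0.00035
At α=0.01: p < α → reject H₀

reject H₀: yes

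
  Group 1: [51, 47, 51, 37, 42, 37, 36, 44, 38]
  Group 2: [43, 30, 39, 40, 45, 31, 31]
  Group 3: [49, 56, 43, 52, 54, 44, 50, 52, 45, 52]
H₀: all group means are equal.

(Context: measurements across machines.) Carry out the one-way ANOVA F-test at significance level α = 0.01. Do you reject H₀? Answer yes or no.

Group means [42.56, 37.00, 49.70], grand mean 43.808
SSB = Σnᵢ(x̄ᵢ−x̄)² = 685.716; SSW = ΣΣ(x−x̄ᵢ)² = 698.322
MSB = 685.716/2 = 342.8581; MSW = 698.322/23 = 30.3618
F = MSB/MSW = 11.2924
df = (2, 23)
p-value (upper-tail) = 0.00038
At α=0.01: p < α → reject H₀

reject H₀: yes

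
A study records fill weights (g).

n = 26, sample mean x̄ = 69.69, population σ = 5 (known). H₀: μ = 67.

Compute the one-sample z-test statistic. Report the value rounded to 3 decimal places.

SE = σ/√n = 5/√26 = 0.9806
z = (x̄−μ₀)/SE = (69.69−67)/0.9806 = 2.7433

test statistic = 2.743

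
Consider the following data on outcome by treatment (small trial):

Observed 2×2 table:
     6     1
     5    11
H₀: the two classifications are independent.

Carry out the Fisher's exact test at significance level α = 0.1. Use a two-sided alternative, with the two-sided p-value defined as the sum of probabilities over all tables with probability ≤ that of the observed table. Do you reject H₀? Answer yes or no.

Margins: r₁=7, r₂=16, c₁=11, c₂=12, n=23
p_obs = C(7,6)·C(16,5)/C(23,11); sum pmf over tables with pmf ≤ p_obs
p-value (two-sided) = 0.02719
At α=0.1: p < α → reject H₀

reject H₀: yes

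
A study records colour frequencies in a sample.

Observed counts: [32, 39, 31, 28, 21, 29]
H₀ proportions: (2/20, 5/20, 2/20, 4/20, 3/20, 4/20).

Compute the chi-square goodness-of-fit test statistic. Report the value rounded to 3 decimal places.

n = 180; E_i = n·p_i = [18.00, 45.00, 18.00, 36.00, 27.00, 36.00]
χ² = (32−18.00)²/18.00 + (39−45.00)²/45.00 + (31−18.00)²/18.00 + (28−36.00)²/36.00 + (21−27.00)²/27.00 + (29−36.00)²/36.00 = 25.5500
df = 5

test statistic = 25.550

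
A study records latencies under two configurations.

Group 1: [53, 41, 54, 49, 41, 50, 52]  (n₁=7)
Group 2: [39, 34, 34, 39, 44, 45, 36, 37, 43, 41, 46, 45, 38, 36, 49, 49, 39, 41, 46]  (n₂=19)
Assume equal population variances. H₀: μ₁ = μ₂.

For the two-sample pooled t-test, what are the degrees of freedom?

degrees of freedom = 24

df = n₁ + n₂ − 2 = 7 + 19 − 2 = 24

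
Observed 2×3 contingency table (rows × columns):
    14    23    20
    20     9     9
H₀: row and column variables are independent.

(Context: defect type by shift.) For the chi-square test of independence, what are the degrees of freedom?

degrees of freedom = 2

df = (r−1)(c−1) = (2−1)·(3−1) = 2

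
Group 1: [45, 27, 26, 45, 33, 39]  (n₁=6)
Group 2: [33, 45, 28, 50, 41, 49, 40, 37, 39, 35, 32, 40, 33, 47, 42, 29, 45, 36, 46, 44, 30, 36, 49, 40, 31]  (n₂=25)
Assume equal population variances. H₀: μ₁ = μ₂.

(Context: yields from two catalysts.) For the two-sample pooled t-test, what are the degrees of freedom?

degrees of freedom = 29

df = n₁ + n₂ − 2 = 6 + 25 − 2 = 29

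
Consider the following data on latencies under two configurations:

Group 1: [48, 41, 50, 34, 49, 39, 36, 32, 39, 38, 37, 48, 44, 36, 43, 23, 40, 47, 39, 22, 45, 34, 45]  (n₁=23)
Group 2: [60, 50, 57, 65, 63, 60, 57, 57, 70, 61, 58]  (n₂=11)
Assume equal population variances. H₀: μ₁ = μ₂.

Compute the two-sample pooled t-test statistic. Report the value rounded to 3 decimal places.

x̄₁=39.522, s₁=7.464, n₁=23
x̄₂=59.818, s₂=5.154, n₂=11
s_p² = [22·7.464² + 10·5.154²]/32 = 46.6055
SE = √(s_p²·(1/23+1/11)) = 2.5026
t = (39.522−59.818)/2.5026 = -8.1100
df = 32

test statistic = -8.110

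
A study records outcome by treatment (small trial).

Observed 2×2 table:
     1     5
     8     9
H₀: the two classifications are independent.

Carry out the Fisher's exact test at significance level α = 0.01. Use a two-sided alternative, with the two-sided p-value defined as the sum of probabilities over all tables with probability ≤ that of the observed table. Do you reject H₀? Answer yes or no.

reject H₀: no

Margins: r₁=6, r₂=17, c₁=9, c₂=14, n=23
p_obs = C(6,1)·C(17,8)/C(23,9); sum pmf over tables with pmf ≤ p_obs
p-value (two-sided) = 0.34013
At α=0.01: p ≥ α → fail to reject H₀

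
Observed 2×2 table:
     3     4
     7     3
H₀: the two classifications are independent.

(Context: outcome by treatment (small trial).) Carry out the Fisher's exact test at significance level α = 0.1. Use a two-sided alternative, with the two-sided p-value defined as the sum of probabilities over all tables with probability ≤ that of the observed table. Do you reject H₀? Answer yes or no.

reject H₀: no

Margins: r₁=7, r₂=10, c₁=10, c₂=7, n=17
p_obs = C(7,3)·C(10,7)/C(17,10); sum pmf over tables with pmf ≤ p_obs
p-value (two-sided) = 0.34996
At α=0.1: p ≥ α → fail to reject H₀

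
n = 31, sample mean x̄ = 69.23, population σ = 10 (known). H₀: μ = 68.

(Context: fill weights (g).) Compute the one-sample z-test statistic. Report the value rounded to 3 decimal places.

test statistic = 0.685

SE = σ/√n = 10/√31 = 1.7961
z = (x̄−μ₀)/SE = (69.23−68)/1.7961 = 0.6848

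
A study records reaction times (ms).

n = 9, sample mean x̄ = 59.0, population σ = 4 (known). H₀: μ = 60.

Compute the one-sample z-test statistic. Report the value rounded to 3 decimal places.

test statistic = -0.750

SE = σ/√n = 4/√9 = 1.3333
z = (x̄−μ₀)/SE = (59.0−60)/1.3333 = -0.7500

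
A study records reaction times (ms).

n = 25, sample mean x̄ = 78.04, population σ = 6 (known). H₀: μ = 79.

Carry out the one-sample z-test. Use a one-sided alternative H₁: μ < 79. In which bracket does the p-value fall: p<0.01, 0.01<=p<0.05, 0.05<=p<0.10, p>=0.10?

SE = σ/√n = 6/√25 = 1.2000
z = (x̄−μ₀)/SE = (78.04−79)/1.2000 = -0.8000
p-value (one-sided, H₁ less) = 0.21186
→ bracket: p>=0.10

p-value bracket: p>=0.10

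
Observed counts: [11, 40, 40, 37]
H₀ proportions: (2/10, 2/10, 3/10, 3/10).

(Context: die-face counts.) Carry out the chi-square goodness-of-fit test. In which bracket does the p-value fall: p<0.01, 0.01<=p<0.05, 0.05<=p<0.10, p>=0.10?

n = 128; E_i = n·p_i = [25.60, 25.60, 38.40, 38.40]
χ² = (11−25.60)²/25.60 + (40−25.60)²/25.60 + (40−38.40)²/38.40 + (37−38.40)²/38.40 = 16.5443
df = 3
p-value (upper-tail) = 0.00088
→ bracket: p<0.01

p-value bracket: p<0.01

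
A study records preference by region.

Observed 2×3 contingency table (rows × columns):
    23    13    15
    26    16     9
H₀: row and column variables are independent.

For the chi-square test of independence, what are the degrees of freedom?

df = (r−1)(c−1) = (2−1)·(3−1) = 2

degrees of freedom = 2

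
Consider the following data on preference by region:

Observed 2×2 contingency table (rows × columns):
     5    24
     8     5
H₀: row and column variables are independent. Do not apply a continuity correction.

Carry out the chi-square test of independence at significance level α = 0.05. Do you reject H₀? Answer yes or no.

Row totals [29, 13], col totals [13, 29], n=42
χ² = (5−8.98)²/8.98 + (24−20.02)²/20.02 + (8−4.02)²/4.02 + (5−8.98)²/8.98 = 8.2414
df = 1
p-value (upper-tail) = 0.00409
At α=0.05: p < α → reject H₀

reject H₀: yes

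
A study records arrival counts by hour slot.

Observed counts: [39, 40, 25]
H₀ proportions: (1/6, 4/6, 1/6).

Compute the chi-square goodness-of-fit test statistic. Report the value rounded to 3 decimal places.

test statistic = 42.885

n = 104; E_i = n·p_i = [17.33, 69.33, 17.33]
χ² = (39−17.33)²/17.33 + (40−69.33)²/69.33 + (25−17.33)²/17.33 = 42.8846
df = 2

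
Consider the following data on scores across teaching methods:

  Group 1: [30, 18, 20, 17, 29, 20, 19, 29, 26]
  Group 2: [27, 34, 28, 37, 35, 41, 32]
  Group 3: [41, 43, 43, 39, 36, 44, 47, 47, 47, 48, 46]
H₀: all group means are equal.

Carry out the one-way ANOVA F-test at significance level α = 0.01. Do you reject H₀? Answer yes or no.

Group means [23.11, 33.43, 43.73], grand mean 34.185
SSB = Σnᵢ(x̄ᵢ−x̄)² = 2109.289; SSW = ΣΣ(x−x̄ᵢ)² = 516.785
MSB = 2109.289/2 = 1054.6445; MSW = 516.785/24 = 21.5327
F = MSB/MSW = 48.9787
df = (2, 24)
p-value (upper-tail) = 0.00000
At α=0.01: p < α → reject H₀

reject H₀: yes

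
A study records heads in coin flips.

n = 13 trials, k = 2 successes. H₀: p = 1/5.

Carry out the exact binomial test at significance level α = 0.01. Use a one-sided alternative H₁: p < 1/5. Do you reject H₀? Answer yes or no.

reject H₀: no

Exact binomial: n=13, k=2, p₀=1/5=0.2000
P(X≤2) from Σ C(n,i)·p₀^i·(1−p₀)^(n−i)
p-value (one-sided, H₁ less) = 0.50165
At α=0.01: p ≥ α → fail to reject H₀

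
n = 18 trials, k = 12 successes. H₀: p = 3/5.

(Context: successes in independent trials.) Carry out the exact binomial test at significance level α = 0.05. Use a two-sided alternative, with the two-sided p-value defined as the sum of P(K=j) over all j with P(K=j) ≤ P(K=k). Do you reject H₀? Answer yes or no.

reject H₀: no

Exact binomial: n=18, k=12, p₀=3/5=0.6000
P(X=j) = C(n,j)·p₀^j·(1−p₀)^(n−j); p = Σ P(X=j) over j with P(X=j) ≤ P(X=12)
p-value (two-sided) = 0.63744
At α=0.05: p ≥ α → fail to reject H₀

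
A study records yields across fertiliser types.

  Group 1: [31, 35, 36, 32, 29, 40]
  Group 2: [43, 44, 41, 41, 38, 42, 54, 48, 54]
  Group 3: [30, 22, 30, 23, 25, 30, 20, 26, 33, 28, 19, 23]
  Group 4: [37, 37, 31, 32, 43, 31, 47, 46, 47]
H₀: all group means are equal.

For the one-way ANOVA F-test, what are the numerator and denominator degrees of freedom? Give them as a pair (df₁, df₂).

k = 4 groups, N = 36 total
df = (k−1, N−k) = (4−1, 36−4) = (3, 32)

degrees of freedom = [3, 32]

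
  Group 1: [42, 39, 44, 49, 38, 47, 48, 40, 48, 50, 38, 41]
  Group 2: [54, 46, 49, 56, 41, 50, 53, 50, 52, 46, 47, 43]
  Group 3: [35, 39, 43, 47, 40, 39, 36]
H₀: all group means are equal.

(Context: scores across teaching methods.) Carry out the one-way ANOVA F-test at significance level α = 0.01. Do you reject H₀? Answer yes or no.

reject H₀: yes

Group means [43.67, 48.92, 39.86], grand mean 44.839
SSB = Σnᵢ(x̄ᵢ−x̄)² = 389.753; SSW = ΣΣ(x−x̄ᵢ)² = 550.440
MSB = 389.753/2 = 194.8765; MSW = 550.440/28 = 19.6586
F = MSB/MSW = 9.9130
df = (2, 28)
p-value (upper-tail) = 0.00056
At α=0.01: p < α → reject H₀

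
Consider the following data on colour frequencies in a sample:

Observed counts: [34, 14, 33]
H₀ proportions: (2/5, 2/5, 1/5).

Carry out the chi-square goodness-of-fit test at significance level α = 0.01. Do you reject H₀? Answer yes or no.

n = 81; E_i = n·p_i = [32.40, 32.40, 16.20]
χ² = (34−32.40)²/32.40 + (14−32.40)²/32.40 + (33−16.20)²/16.20 = 27.9506
df = 2
p-value (upper-tail) = 0.00000
At α=0.01: p < α → reject H₀

reject H₀: yes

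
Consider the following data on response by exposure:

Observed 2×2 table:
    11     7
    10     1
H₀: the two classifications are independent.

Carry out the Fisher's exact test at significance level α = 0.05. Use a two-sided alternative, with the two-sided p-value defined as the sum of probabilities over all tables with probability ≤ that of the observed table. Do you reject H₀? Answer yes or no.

Margins: r₁=18, r₂=11, c₁=21, c₂=8, n=29
p_obs = C(18,11)·C(11,10)/C(29,21); sum pmf over tables with pmf ≤ p_obs
p-value (two-sided) = 0.10965
At α=0.05: p ≥ α → fail to reject H₀

reject H₀: no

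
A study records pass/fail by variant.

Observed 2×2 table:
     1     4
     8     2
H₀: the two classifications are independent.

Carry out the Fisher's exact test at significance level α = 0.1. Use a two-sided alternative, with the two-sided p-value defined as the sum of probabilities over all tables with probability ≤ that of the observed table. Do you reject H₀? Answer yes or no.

Margins: r₁=5, r₂=10, c₁=9, c₂=6, n=15
p_obs = C(5,1)·C(10,8)/C(15,9); sum pmf over tables with pmf ≤ p_obs
p-value (two-sided) = 0.08891
At α=0.1: p < α → reject H₀

reject H₀: yes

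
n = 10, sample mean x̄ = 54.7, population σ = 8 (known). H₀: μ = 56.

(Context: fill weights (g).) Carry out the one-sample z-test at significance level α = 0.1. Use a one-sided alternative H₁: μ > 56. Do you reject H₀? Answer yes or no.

reject H₀: no

SE = σ/√n = 8/√10 = 2.5298
z = (x̄−μ₀)/SE = (54.7−56)/2.5298 = -0.5139
p-value (one-sided, H₁ greater) = 0.69633
At α=0.1: p ≥ α → fail to reject H₀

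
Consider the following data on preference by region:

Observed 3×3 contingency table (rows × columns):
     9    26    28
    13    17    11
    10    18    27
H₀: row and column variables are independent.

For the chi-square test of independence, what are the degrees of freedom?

degrees of freedom = 4

df = (r−1)(c−1) = (3−1)·(3−1) = 4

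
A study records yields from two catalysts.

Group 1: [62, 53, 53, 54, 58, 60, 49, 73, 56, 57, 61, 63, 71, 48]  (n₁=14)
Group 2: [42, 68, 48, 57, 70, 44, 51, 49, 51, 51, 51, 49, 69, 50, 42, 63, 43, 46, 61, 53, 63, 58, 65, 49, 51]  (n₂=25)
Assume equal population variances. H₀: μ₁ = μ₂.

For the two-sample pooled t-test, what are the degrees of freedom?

df = n₁ + n₂ − 2 = 14 + 25 − 2 = 37

degrees of freedom = 37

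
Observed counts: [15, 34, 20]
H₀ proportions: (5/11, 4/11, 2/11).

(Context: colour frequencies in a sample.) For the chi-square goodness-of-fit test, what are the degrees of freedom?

df = k − 1 = 3 − 1 = 2

degrees of freedom = 2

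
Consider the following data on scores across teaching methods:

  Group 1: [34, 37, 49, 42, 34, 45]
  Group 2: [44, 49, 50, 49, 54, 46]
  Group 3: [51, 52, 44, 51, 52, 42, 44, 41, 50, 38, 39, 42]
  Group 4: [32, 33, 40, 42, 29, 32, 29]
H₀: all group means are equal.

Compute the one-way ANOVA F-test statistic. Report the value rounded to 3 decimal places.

test statistic = 11.114

Group means [40.17, 48.67, 45.50, 33.86], grand mean 42.452
SSB = Σnᵢ(x̄ᵢ−x̄)² = 891.654; SSW = ΣΣ(x−x̄ᵢ)² = 722.024
MSB = 891.654/3 = 297.2179; MSW = 722.024/27 = 26.7416
F = MSB/MSW = 11.1144
df = (3, 27)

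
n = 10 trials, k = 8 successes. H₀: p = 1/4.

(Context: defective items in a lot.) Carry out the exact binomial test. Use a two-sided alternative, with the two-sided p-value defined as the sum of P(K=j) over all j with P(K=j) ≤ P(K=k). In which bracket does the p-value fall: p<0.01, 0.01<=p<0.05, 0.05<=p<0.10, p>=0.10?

p-value bracket: p<0.01

Exact binomial: n=10, k=8, p₀=1/4=0.2500
P(X=j) = C(n,j)·p₀^j·(1−p₀)^(n−j); p = Σ P(X=j) over j with P(X=j) ≤ P(X=8)
p-value (two-sided) = 0.00042
→ bracket: p<0.01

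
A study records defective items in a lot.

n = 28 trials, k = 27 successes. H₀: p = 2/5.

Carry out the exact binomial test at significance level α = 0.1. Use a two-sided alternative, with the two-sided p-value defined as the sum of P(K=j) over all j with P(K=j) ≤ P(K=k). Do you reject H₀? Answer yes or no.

reject H₀: yes

Exact binomial: n=28, k=27, p₀=2/5=0.4000
P(X=j) = C(n,j)·p₀^j·(1−p₀)^(n−j); p = Σ P(X=j) over j with P(X=j) ≤ P(X=27)
p-value (two-sided) = 0.00000
At α=0.1: p < α → reject H₀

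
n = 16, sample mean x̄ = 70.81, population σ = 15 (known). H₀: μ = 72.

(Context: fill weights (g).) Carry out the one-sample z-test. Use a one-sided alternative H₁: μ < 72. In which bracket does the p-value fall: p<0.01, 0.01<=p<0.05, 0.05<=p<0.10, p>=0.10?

SE = σ/√n = 15/√16 = 3.7500
z = (x̄−μ₀)/SE = (70.81−72)/3.7500 = -0.3173
p-value (one-sided, H₁ less) = 0.37550
→ bracket: p>=0.10

p-value bracket: p>=0.10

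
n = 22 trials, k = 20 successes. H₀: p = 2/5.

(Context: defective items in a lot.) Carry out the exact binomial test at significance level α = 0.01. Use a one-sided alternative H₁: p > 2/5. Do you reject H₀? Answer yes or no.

reject H₀: yes

Exact binomial: n=22, k=20, p₀=2/5=0.4000
P(X≥20) from Σ C(n,i)·p₀^i·(1−p₀)^(n−i)
p-value (one-sided, H₁ greater) = 0.00000
At α=0.01: p < α → reject H₀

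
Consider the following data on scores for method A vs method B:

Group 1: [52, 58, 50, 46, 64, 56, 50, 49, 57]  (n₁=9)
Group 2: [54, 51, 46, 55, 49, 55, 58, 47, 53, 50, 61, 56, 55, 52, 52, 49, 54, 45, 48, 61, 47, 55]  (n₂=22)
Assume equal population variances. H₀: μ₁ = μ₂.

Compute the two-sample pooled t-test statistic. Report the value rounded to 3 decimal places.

x̄₁=53.556, s₁=5.615, n₁=9
x̄₂=52.409, s₂=4.521, n₂=22
s_p² = [8·5.615² + 21·4.521²]/29 = 23.5014
SE = √(s_p²·(1/9+1/22)) = 1.9182
t = (53.556−52.409)/1.9182 = 0.5977
df = 29

test statistic = 0.598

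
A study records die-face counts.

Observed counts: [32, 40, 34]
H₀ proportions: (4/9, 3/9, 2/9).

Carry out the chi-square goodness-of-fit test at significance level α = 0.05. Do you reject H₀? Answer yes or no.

reject H₀: yes

n = 106; E_i = n·p_i = [47.11, 35.33, 23.56]
χ² = (32−47.11)²/47.11 + (40−35.33)²/35.33 + (34−23.56)²/23.56 = 10.0943
df = 2
p-value (upper-tail) = 0.00643
At α=0.05: p < α → reject H₀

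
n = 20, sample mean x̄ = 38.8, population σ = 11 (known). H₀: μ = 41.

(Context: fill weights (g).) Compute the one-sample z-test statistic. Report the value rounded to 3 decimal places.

test statistic = -0.894

SE = σ/√n = 11/√20 = 2.4597
z = (x̄−μ₀)/SE = (38.8−41)/2.4597 = -0.8944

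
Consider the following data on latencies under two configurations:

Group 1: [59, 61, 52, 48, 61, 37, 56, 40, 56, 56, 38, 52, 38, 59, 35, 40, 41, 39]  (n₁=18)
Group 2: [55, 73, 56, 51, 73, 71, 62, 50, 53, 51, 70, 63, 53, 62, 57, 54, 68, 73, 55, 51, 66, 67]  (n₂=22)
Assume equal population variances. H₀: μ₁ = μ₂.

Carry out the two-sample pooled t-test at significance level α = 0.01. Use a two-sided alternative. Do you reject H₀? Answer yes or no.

x̄₁=48.222, s₁=9.552, n₁=18
x̄₂=60.636, s₂=8.272, n₂=22
s_p² = [17·9.552² + 21·8.272²]/38 = 78.6369
SE = √(s_p²·(1/18+1/22)) = 2.8184
t = (48.222−60.636)/2.8184 = -4.4047
df = 38
p-value (two-sided) = 0.00008
At α=0.01: p < α → reject H₀

reject H₀: yes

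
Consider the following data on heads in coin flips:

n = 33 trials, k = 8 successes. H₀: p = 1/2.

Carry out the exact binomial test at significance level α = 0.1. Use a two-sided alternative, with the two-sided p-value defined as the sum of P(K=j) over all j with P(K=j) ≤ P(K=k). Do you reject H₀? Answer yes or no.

Exact binomial: n=33, k=8, p₀=1/2=0.5000
P(X=j) = C(n,j)·p₀^j·(1−p₀)^(n−j); p = Σ P(X=j) over j with P(X=j) ≤ P(X=8)
p-value (two-sided) = 0.00455
At α=0.1: p < α → reject H₀

reject H₀: yes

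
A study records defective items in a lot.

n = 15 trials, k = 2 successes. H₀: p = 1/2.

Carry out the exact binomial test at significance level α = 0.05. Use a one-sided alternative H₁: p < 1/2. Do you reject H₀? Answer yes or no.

reject H₀: yes

Exact binomial: n=15, k=2, p₀=1/2=0.5000
P(X≤2) from Σ C(n,i)·p₀^i·(1−p₀)^(n−i)
p-value (one-sided, H₁ less) = 0.00369
At α=0.05: p < α → reject H₀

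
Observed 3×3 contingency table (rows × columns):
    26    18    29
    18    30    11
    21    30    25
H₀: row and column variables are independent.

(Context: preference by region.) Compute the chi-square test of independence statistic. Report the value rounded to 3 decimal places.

Row totals [73, 59, 76], col totals [65, 78, 65], n=208
χ² = (26−22.81)²/22.81 + (18−27.38)²/27.38 + (29−22.81)²/22.81 + (18−18.44)²/18.44 + (30−22.12)²/22.12 + (11−18.44)²/18.44 + (21−23.75)²/23.75 + (30−28.50)²/28.50 + (25−23.75)²/23.75 = 11.6110
df = 4

test statistic = 11.611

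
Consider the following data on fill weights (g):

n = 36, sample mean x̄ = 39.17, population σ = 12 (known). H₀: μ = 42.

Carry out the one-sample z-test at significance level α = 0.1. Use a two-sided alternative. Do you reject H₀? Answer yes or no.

reject H₀: no

SE = σ/√n = 12/√36 = 2.0000
z = (x̄−μ₀)/SE = (39.17−42)/2.0000 = -1.4150
p-value (two-sided) = 0.15707
At α=0.1: p ≥ α → fail to reject H₀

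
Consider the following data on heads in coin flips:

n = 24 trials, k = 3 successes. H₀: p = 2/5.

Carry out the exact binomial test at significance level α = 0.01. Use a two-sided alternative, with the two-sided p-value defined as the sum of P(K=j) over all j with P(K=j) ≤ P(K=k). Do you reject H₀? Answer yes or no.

reject H₀: yes

Exact binomial: n=24, k=3, p₀=2/5=0.4000
P(X=j) = C(n,j)·p₀^j·(1−p₀)^(n−j); p = Σ P(X=j) over j with P(X=j) ≤ P(X=3)
p-value (two-sided) = 0.00571
At α=0.01: p < α → reject H₀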